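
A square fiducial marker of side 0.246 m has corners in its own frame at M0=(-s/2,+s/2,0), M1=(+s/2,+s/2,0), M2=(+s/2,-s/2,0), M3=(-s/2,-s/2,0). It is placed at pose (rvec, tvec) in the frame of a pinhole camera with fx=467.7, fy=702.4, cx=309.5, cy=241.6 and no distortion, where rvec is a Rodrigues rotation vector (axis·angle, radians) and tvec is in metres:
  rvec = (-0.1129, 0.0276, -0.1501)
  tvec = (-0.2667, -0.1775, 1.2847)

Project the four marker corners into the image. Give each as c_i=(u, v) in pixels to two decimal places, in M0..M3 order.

Intrinsics K: fx=467.7, fy=702.4, cx=309.5, cy=241.6
Marker side s = 0.246 m; corners in marker frame (Z=0):
  M0 = (-0.1230, +0.1230, 0)
  M1 = (+0.1230, +0.1230, 0)
  M2 = (+0.1230, -0.1230, 0)
  M3 = (-0.1230, -0.1230, 0)
rvec = (-0.1129, 0.0276, -0.1501), |rvec| = θ = 0.18984 rad = 10.877°
Rodrigues: sinθ=0.18870, 1−cosθ=0.01797; R = I + sinθ·[k]× + (1−cosθ)·[k]×²:
    [+0.98839 +0.14765 +0.03588]
    [-0.15075 +0.98241 +0.11016]
    [-0.01899 -0.11429 +0.99327]
t = (-0.2667, -0.1775, 1.2847) m
M0: Pc = R·M0+t = (-0.37011, -0.03812, +1.27298); u = 467.7·(-0.37011)/1.27298 + 309.5 = 173.5188, v = 702.4·(-0.03812)/1.27298 + 241.6 = 220.5661
M1: Pc = R·M1+t = (-0.12697, -0.07521, +1.26831); u = 467.7·(-0.12697)/1.26831 + 309.5 = 262.6795, v = 702.4·(-0.07521)/1.26831 + 241.6 = 199.9504
M2: Pc = R·M2+t = (-0.16329, -0.31688, +1.29642); u = 467.7·(-0.16329)/1.29642 + 309.5 = 250.5916, v = 702.4·(-0.31688)/1.29642 + 241.6 = 69.9150
M3: Pc = R·M3+t = (-0.40643, -0.27979, +1.30109); u = 467.7·(-0.40643)/1.30109 + 309.5 = 163.4009, v = 702.4·(-0.27979)/1.30109 + 241.6 = 90.5519

c0=(173.52, 220.57) c1=(262.68, 199.95) c2=(250.59, 69.91) c3=(163.40, 90.55)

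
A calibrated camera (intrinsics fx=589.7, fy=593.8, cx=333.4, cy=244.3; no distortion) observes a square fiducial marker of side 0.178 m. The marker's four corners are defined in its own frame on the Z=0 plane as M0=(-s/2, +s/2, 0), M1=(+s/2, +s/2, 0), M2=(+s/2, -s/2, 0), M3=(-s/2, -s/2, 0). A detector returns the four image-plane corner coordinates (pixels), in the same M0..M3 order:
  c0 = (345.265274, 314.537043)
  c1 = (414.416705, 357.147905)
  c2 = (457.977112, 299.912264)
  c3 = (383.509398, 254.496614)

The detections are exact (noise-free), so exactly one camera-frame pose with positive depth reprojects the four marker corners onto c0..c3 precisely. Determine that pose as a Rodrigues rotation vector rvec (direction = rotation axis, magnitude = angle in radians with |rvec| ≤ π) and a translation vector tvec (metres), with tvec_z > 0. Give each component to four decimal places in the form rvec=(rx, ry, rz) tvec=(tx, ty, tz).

Intrinsics K: fx=589.7, fy=593.8, cx=333.4, cy=244.3
Marker side s = 0.178 m; corners in marker frame (Z=0):
  M0 = (-0.0890, +0.0890, 0)
  M1 = (+0.0890, +0.0890, 0)
  M2 = (+0.0890, -0.0890, 0)
  M3 = (-0.0890, -0.0890, 0)
Detected image corners:
  c0 = (345.265274, 314.537043) px
  c1 = (414.416705, 357.147905) px
  c2 = (457.977112, 299.912264) px
  c3 = (383.509398, 254.496614) px
Planar DLT: solve 8×8 A·h = b for H (H[2,2]=1):
  H  [+390.70743 -70.20146 +399.46937]
  H  [+237.65351 +451.62083 +307.50386]
  H  [-0.03045 +0.39857 +1.00000]
B = K⁻¹H; ‖b₁‖=0.795847, ‖b₂‖=0.795847; λ = 2/(‖b₁‖+‖b₂‖) = 1.256523, sign → tz>0 ⇒ λ=+1.256523
r₁ = λ·B[:,0] = (+0.85414,+0.51863,-0.03826); r₂ = λ·B[:,1] = (-0.43273,+0.74962,+0.50082)
r₃ = r₁×r₂ = (+0.28842,-0.41121,+0.86471); SVD([r₁ r₂ r₃]) → R = UVᵀ:
  R  [+0.85414 -0.43273 +0.28842]
  R  [+0.51863 +0.74962 -0.41121]
  R  [-0.03826 +0.50082 +0.86471]
t = (+0.14078, +0.13374, +1.25652) m
tr R = 2.468465; θ = arccos((tr R − 1)/2) = 0.746261 rad = 42.758°
axis k = ((R−Rᵀ)₃₂, (R−Rᵀ)₁₃, (R−Rᵀ)₂₁) / (2 sinθ) = (+0.671700, +0.240591, +0.700667)
rvec = θ·k = (+0.501263, +0.179544, +0.522881)

rvec=(0.5013, 0.1795, 0.5229) tvec=(0.1408, 0.1337, 1.2565)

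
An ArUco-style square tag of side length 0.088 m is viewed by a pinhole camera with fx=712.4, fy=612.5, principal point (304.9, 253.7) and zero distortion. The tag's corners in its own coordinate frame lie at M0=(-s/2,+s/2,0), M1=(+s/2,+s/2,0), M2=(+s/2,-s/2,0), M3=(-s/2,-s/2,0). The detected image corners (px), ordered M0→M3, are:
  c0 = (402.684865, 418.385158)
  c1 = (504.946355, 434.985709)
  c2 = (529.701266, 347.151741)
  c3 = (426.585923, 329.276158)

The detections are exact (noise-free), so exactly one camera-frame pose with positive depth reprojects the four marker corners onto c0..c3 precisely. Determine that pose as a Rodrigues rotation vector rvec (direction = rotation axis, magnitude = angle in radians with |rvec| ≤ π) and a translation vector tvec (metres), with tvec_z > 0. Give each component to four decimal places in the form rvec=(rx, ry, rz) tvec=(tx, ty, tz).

rvec=(0.0828, -0.0733, 0.2089) tvec=(0.1323, 0.1231, 0.5844)

Intrinsics K: fx=712.4, fy=612.5, cx=304.9, cy=253.7
Marker side s = 0.088 m; corners in marker frame (Z=0):
  M0 = (-0.0440, +0.0440, 0)
  M1 = (+0.0440, +0.0440, 0)
  M2 = (+0.0440, -0.0440, 0)
  M3 = (-0.0440, -0.0440, 0)
Detected image corners:
  c0 = (402.684865, 418.385158) px
  c1 = (504.946355, 434.985709) px
  c2 = (529.701266, 347.151741) px
  c3 = (426.585923, 329.276158) px
Planar DLT: solve 8×8 A·h = b for H (H[2,2]=1):
  H  [+1231.63264 -217.11529 +466.22531]
  H  [+248.98638 +1054.03999 +382.75037]
  H  [+0.13895 +0.12741 +1.00000]
B = K⁻¹H; ‖b₁‖=1.711115, ‖b₂‖=1.711115; λ = 2/(‖b₁‖+‖b₂‖) = 0.584414, sign → tz>0 ⇒ λ=+0.584414
r₁ = λ·B[:,0] = (+0.97561,+0.20394,+0.08120); r₂ = λ·B[:,1] = (-0.20998,+0.97487,+0.07446)
r₃ = r₁×r₂ = (-0.06398,-0.08969,+0.99391); SVD([r₁ r₂ r₃]) → R = UVᵀ:
  R  [+0.97561 -0.20998 -0.06398]
  R  [+0.20394 +0.97487 -0.08969]
  R  [+0.08120 +0.07446 +0.99391]
t = (+0.13234, +0.12313, +0.58441) m
tr R = 2.944391; θ = arccos((tr R − 1)/2) = 0.236366 rad = 13.543°
axis k = ((R−Rᵀ)₃₂, (R−Rᵀ)₁₃, (R−Rᵀ)₂₁) / (2 sinθ) = (+0.350492, -0.309983, +0.883779)
rvec = θ·k = (+0.082845, -0.073270, +0.208896)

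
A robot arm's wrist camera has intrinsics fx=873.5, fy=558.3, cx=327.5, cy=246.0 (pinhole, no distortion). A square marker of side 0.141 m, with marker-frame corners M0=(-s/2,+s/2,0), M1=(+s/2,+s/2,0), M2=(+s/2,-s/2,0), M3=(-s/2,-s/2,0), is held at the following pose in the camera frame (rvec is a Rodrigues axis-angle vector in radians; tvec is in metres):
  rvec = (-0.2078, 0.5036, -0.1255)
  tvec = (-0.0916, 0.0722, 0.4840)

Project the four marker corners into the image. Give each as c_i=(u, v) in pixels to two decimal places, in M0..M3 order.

Intrinsics K: fx=873.5, fy=558.3, cx=327.5, cy=246.0
Marker side s = 0.141 m; corners in marker frame (Z=0):
  M0 = (-0.0705, +0.0705, 0)
  M1 = (+0.0705, +0.0705, 0)
  M2 = (+0.0705, -0.0705, 0)
  M3 = (-0.0705, -0.0705, 0)
rvec = (-0.2078, 0.5036, -0.1255), |rvec| = θ = 0.55906 rad = 32.032°
Rodrigues: sinθ=0.53039, 1−cosθ=0.15224; R = I + sinθ·[k]× + (1−cosθ)·[k]×²:
    [+0.86879 +0.06809 +0.49048]
    [-0.17004 +0.97129 +0.16636]
    [-0.46507 -0.22793 +0.85543]
t = (-0.0916, 0.0722, 0.4840) m
M0: Pc = R·M0+t = (-0.14805, +0.15266, +0.50072); u = 873.5·(-0.14805)/0.50072 + 327.5 = 69.2287, v = 558.3·(+0.15266)/0.50072 + 246.0 = 416.2200
M1: Pc = R·M1+t = (-0.02555, +0.12869, +0.43514); u = 873.5·(-0.02555)/0.43514 + 327.5 = 276.2112, v = 558.3·(+0.12869)/0.43514 + 246.0 = 411.1105
M2: Pc = R·M2+t = (-0.03515, -0.00826, +0.46728); u = 873.5·(-0.03515)/0.46728 + 327.5 = 261.7923, v = 558.3·(-0.00826)/0.46728 + 246.0 = 236.1263
M3: Pc = R·M3+t = (-0.15765, +0.01571, +0.53286); u = 873.5·(-0.15765)/0.53286 + 327.5 = 69.0679, v = 558.3·(+0.01571)/0.53286 + 246.0 = 262.4618

c0=(69.23, 416.22) c1=(276.21, 411.11) c2=(261.79, 236.13) c3=(69.07, 262.46)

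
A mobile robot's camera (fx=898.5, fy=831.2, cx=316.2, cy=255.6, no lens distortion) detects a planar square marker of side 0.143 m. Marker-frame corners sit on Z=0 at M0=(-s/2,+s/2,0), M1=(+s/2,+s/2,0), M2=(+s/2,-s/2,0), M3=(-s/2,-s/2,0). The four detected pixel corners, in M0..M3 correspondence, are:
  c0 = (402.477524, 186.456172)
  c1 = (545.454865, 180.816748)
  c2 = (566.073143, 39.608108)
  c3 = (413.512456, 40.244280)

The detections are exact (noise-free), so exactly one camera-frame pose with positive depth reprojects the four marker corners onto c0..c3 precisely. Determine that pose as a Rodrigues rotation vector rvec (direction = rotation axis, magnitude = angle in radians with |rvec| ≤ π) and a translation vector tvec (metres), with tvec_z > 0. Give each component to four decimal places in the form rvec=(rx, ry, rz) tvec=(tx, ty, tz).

Intrinsics K: fx=898.5, fy=831.2, cx=316.2, cy=255.6
Marker side s = 0.143 m; corners in marker frame (Z=0):
  M0 = (-0.0715, +0.0715, 0)
  M1 = (+0.0715, +0.0715, 0)
  M2 = (+0.0715, -0.0715, 0)
  M3 = (-0.0715, -0.0715, 0)
Detected image corners:
  c0 = (402.477524, 186.456172) px
  c1 = (545.454865, 180.816748) px
  c2 = (566.073143, 39.608108) px
  c3 = (413.512456, 40.244280) px
Planar DLT: solve 8×8 A·h = b for H (H[2,2]=1):
  H  [+1154.57454 +120.36563 +482.94909]
  H  [+5.84368 +1058.38488 +114.22261]
  H  [+0.25396 +0.48072 +1.00000]
B = K⁻¹H; ‖b₁‖=1.224367, ‖b₂‖=1.224367; λ = 2/(‖b₁‖+‖b₂‖) = 0.816749, sign → tz>0 ⇒ λ=+0.816749
r₁ = λ·B[:,0] = (+0.97653,-0.05804,+0.20742); r₂ = λ·B[:,1] = (-0.02876,+0.91925,+0.39263)
r₃ = r₁×r₂ = (-0.21346,-0.38938,+0.89600); SVD([r₁ r₂ r₃]) → R = UVᵀ:
  R  [+0.97653 -0.02876 -0.21346]
  R  [-0.05804 +0.91925 -0.38938]
  R  [+0.20742 +0.39263 +0.89600]
t = (+0.15158, -0.13892, +0.81675) m
tr R = 2.791779; θ = arccos((tr R − 1)/2) = 0.460367 rad = 26.377°
axis k = ((R−Rᵀ)₃₂, (R−Rᵀ)₁₃, (R−Rᵀ)₂₁) / (2 sinθ) = (+0.880089, -0.473664, -0.032954)
rvec = θ·k = (+0.405164, -0.218059, -0.015171)

rvec=(0.4052, -0.2181, -0.0152) tvec=(0.1516, -0.1389, 0.8167)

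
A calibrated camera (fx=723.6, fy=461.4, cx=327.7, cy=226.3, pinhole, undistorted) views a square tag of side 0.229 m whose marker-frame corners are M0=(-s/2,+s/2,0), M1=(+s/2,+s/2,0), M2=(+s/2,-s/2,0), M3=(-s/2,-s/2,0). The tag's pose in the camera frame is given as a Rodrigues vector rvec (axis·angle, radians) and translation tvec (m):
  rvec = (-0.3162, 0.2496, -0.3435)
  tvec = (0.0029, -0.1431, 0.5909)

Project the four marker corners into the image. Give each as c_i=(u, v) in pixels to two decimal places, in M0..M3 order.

Intrinsics K: fx=723.6, fy=461.4, cx=327.7, cy=226.3
Marker side s = 0.229 m; corners in marker frame (Z=0):
  M0 = (-0.1145, +0.1145, 0)
  M1 = (+0.1145, +0.1145, 0)
  M2 = (+0.1145, -0.1145, 0)
  M3 = (-0.1145, -0.1145, 0)
rvec = (-0.3162, 0.2496, -0.3435), |rvec| = θ = 0.52941 rad = 30.333°
Rodrigues: sinθ=0.50502, 1−cosθ=0.13689; R = I + sinθ·[k]× + (1−cosθ)·[k]×²:
    [+0.91194 +0.28913 +0.29115]
    [-0.36623 +0.89353 +0.25976]
    [-0.18505 -0.34351 +0.92074]
t = (0.0029, -0.1431, 0.5909) m
M0: Pc = R·M0+t = (-0.06841, +0.00114, +0.57276); u = 723.6·(-0.06841)/0.57276 + 327.7 = 241.2709, v = 461.4·(+0.00114)/0.57276 + 226.3 = 227.2205
M1: Pc = R·M1+t = (+0.14042, -0.08272, +0.53038); u = 723.6·(+0.14042)/0.53038 + 327.7 = 519.2791, v = 461.4·(-0.08272)/0.53038 + 226.3 = 154.3355
M2: Pc = R·M2+t = (+0.07421, -0.28734, +0.60904); u = 723.6·(+0.07421)/0.60904 + 327.7 = 415.8705, v = 461.4·(-0.28734)/0.60904 + 226.3 = 8.6146
M3: Pc = R·M3+t = (-0.13462, -0.20348, +0.65142); u = 723.6·(-0.13462)/0.65142 + 327.7 = 178.1611, v = 461.4·(-0.20348)/0.65142 + 226.3 = 82.1778

c0=(241.27, 227.22) c1=(519.28, 154.34) c2=(415.87, 8.61) c3=(178.16, 82.18)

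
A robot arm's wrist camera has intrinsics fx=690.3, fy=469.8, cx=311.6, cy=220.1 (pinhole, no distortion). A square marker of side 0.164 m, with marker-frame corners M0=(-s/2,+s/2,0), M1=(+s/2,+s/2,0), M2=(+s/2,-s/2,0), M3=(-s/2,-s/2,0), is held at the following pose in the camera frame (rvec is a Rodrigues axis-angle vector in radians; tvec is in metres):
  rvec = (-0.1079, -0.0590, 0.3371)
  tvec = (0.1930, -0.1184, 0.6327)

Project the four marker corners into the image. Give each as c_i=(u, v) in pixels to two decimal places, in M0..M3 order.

Intrinsics K: fx=690.3, fy=469.8, cx=311.6, cy=220.1
Marker side s = 0.164 m; corners in marker frame (Z=0):
  M0 = (-0.0820, +0.0820, 0)
  M1 = (+0.0820, +0.0820, 0)
  M2 = (+0.0820, -0.0820, 0)
  M3 = (-0.0820, -0.0820, 0)
rvec = (-0.1079, -0.0590, 0.3371), |rvec| = θ = 0.35883 rad = 20.560°
Rodrigues: sinθ=0.35118, 1−cosθ=0.06369; R = I + sinθ·[k]× + (1−cosθ)·[k]×²:
    [+0.94207 -0.32676 -0.07573]
    [+0.33306 +0.93803 +0.09576]
    [+0.03975 -0.11544 +0.99252]
t = (0.1930, -0.1184, 0.6327) m
M0: Pc = R·M0+t = (+0.08896, -0.06879, +0.61997); u = 690.3·(+0.08896)/0.61997 + 311.6 = 410.6464, v = 469.8·(-0.06879)/0.61997 + 220.1 = 167.9708
M1: Pc = R·M1+t = (+0.24345, -0.01417, +0.62649); u = 690.3·(+0.24345)/0.62649 + 311.6 = 579.8500, v = 469.8·(-0.01417)/0.62649 + 220.1 = 209.4737
M2: Pc = R·M2+t = (+0.29704, -0.16801, +0.64543); u = 690.3·(+0.29704)/0.64543 + 311.6 = 629.2967, v = 469.8·(-0.16801)/0.64543 + 220.1 = 97.8087
M3: Pc = R·M3+t = (+0.14255, -0.22263, +0.63891); u = 690.3·(+0.14255)/0.63891 + 311.6 = 465.6114, v = 469.8·(-0.22263)/0.63891 + 220.1 = 56.3963

c0=(410.65, 167.97) c1=(579.85, 209.47) c2=(629.30, 97.81) c3=(465.61, 56.40)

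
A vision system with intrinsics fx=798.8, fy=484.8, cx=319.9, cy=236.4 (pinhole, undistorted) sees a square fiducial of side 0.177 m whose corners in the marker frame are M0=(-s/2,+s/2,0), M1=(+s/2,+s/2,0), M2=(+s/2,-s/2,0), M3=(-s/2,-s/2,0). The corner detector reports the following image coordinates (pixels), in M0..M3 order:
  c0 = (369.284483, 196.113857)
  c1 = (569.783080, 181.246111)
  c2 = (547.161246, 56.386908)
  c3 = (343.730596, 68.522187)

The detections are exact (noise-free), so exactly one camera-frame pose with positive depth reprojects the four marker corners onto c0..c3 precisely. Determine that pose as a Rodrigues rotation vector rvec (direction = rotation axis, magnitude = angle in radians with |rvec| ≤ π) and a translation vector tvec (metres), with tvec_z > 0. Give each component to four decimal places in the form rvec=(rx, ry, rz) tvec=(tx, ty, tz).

rvec=(0.0398, -0.0910, -0.1261) tvec=(0.1183, -0.1553, 0.6810)

Intrinsics K: fx=798.8, fy=484.8, cx=319.9, cy=236.4
Marker side s = 0.177 m; corners in marker frame (Z=0):
  M0 = (-0.0885, +0.0885, 0)
  M1 = (+0.0885, +0.0885, 0)
  M2 = (+0.0885, -0.0885, 0)
  M3 = (-0.0885, -0.0885, 0)
Detected image corners:
  c0 = (369.284483, 196.113857) px
  c1 = (569.783080, 181.246111) px
  c2 = (547.161246, 56.386908) px
  c3 = (343.730596, 68.522187) px
Planar DLT: solve 8×8 A·h = b for H (H[2,2]=1):
  H  [+1200.20464 +166.45647 +458.71748]
  H  [-60.07374 +721.41048 +125.86185]
  H  [+0.12942 +0.06658 +1.00000]
B = K⁻¹H; ‖b₁‖=1.468399, ‖b₂‖=1.468399; λ = 2/(‖b₁‖+‖b₂‖) = 0.681014, sign → tz>0 ⇒ λ=+0.681014
r₁ = λ·B[:,0] = (+0.98793,-0.12737,+0.08814); r₂ = λ·B[:,1] = (+0.12375,+0.99128,+0.04534)
r₃ = r₁×r₂ = (-0.09315,-0.03389,+0.99508); SVD([r₁ r₂ r₃]) → R = UVᵀ:
  R  [+0.98793 +0.12375 -0.09315]
  R  [-0.12737 +0.99128 -0.03389]
  R  [+0.08814 +0.04534 +0.99508]
t = (+0.11835, -0.15528, +0.68101) m
tr R = 2.974284; θ = arccos((tr R − 1)/2) = 0.160535 rad = 9.198°
axis k = ((R−Rᵀ)₃₂, (R−Rᵀ)₁₃, (R−Rᵀ)₂₁) / (2 sinθ) = (+0.247848, -0.567064, -0.785500)
rvec = θ·k = (+0.039788, -0.091034, -0.126100)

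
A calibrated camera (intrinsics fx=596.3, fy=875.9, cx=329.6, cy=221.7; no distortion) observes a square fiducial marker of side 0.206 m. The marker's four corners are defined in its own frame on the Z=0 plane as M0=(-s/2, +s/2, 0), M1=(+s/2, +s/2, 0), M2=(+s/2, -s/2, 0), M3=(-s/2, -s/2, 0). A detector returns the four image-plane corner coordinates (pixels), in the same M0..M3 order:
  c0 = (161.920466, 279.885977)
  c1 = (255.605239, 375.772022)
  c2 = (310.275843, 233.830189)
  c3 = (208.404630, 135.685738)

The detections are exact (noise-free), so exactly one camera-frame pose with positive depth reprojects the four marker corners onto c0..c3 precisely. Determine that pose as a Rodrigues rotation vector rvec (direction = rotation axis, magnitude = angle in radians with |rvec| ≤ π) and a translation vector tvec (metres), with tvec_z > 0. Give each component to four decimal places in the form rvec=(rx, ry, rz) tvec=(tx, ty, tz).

Intrinsics K: fx=596.3, fy=875.9, cx=329.6, cy=221.7
Marker side s = 0.206 m; corners in marker frame (Z=0):
  M0 = (-0.1030, +0.1030, 0)
  M1 = (+0.1030, +0.1030, 0)
  M2 = (+0.1030, -0.1030, 0)
  M3 = (-0.1030, -0.1030, 0)
Detected image corners:
  c0 = (161.920466, 279.885977) px
  c1 = (255.605239, 375.772022) px
  c2 = (310.275843, 233.830189) px
  c3 = (208.404630, 135.685738) px
Planar DLT: solve 8×8 A·h = b for H (H[2,2]=1):
  H  [+439.49811 -167.92759 +232.44961]
  H  [+433.00858 +779.24007 +257.99074]
  H  [-0.14730 +0.33024 +1.00000]
B = K⁻¹H; ‖b₁‖=0.987027, ‖b₂‖=0.987027; λ = 2/(‖b₁‖+‖b₂‖) = 1.013143, sign → tz>0 ⇒ λ=+1.013143
r₁ = λ·B[:,0] = (+0.82922,+0.53863,-0.14924); r₂ = λ·B[:,1] = (-0.47025,+0.81665,+0.33458)
r₃ = r₁×r₂ = (+0.30209,-0.20726,+0.93048); SVD([r₁ r₂ r₃]) → R = UVᵀ:
  R  [+0.82922 -0.47025 +0.30209]
  R  [+0.53863 +0.81665 -0.20726]
  R  [-0.14924 +0.33458 +0.93048]
t = (-0.16506, +0.04198, +1.01314) m
tr R = 2.576349; θ = arccos((tr R − 1)/2) = 0.662959 rad = 37.985°
axis k = ((R−Rᵀ)₃₂, (R−Rᵀ)₁₃, (R−Rᵀ)₂₁) / (2 sinθ) = (+0.440192, +0.366664, +0.819627)
rvec = θ·k = (+0.291829, +0.243083, +0.543379)

rvec=(0.2918, 0.2431, 0.5434) tvec=(-0.1651, 0.0420, 1.0131)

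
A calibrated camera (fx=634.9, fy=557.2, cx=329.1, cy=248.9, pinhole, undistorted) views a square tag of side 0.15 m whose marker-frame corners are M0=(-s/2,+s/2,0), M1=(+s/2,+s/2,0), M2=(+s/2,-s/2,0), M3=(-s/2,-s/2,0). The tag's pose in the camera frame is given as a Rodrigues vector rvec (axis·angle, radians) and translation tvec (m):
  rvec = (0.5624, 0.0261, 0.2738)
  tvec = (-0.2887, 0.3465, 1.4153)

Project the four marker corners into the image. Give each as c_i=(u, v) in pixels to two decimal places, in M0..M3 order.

Intrinsics K: fx=634.9, fy=557.2, cx=329.1, cy=248.9
Marker side s = 0.15 m; corners in marker frame (Z=0):
  M0 = (-0.0750, +0.0750, 0)
  M1 = (+0.0750, +0.0750, 0)
  M2 = (+0.0750, -0.0750, 0)
  M3 = (-0.0750, -0.0750, 0)
rvec = (0.5624, 0.0261, 0.2738), |rvec| = θ = 0.62605 rad = 35.870°
Rodrigues: sinθ=0.58595, 1−cosθ=0.18965; R = I + sinθ·[k]× + (1−cosθ)·[k]×²:
    [+0.96340 -0.24916 +0.09894]
    [+0.26336 +0.81068 -0.52292]
    [+0.05008 +0.52983 +0.84662]
t = (-0.2887, 0.3465, 1.4153) m
M0: Pc = R·M0+t = (-0.37964, +0.38755, +1.45128); u = 634.9·(-0.37964)/1.45128 + 329.1 = 163.0161, v = 557.2·(+0.38755)/1.45128 + 248.9 = 397.6940
M1: Pc = R·M1+t = (-0.23513, +0.42705, +1.45879); u = 634.9·(-0.23513)/1.45879 + 329.1 = 226.7651, v = 557.2·(+0.42705)/1.45879 + 248.9 = 412.0170
M2: Pc = R·M2+t = (-0.19776, +0.30545, +1.37932); u = 634.9·(-0.19776)/1.37932 + 329.1 = 238.0719, v = 557.2·(+0.30545)/1.37932 + 248.9 = 372.2925
M3: Pc = R·M3+t = (-0.34227, +0.26595, +1.37181); u = 634.9·(-0.34227)/1.37181 + 329.1 = 170.6915, v = 557.2·(+0.26595)/1.37181 + 248.9 = 356.9223

c0=(163.02, 397.69) c1=(226.77, 412.02) c2=(238.07, 372.29) c3=(170.69, 356.92)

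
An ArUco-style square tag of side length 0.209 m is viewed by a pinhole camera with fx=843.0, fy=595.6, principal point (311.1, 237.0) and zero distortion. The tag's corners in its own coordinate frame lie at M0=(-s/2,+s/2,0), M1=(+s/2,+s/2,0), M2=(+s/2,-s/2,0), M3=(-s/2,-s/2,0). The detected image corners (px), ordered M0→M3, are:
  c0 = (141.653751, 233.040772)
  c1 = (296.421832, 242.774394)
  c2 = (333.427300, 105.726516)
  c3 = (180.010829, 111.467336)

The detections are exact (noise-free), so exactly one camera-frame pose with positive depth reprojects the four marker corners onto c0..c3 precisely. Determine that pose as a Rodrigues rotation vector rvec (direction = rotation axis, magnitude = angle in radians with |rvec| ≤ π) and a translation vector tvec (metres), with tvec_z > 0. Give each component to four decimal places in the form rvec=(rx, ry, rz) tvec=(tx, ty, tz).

rvec=(-0.2143, 0.5413, 0.1338) tvec=(-0.0844, -0.1003, 0.9189)

Intrinsics K: fx=843.0, fy=595.6, cx=311.1, cy=237.0
Marker side s = 0.209 m; corners in marker frame (Z=0):
  M0 = (-0.1045, +0.1045, 0)
  M1 = (+0.1045, +0.1045, 0)
  M2 = (+0.1045, -0.1045, 0)
  M3 = (-0.1045, -0.1045, 0)
Detected image corners:
  c0 = (141.653751, 233.040772) px
  c1 = (296.421832, 242.774394) px
  c2 = (333.427300, 105.726516) px
  c3 = (180.010829, 111.467336) px
Planar DLT: solve 8×8 A·h = b for H (H[2,2]=1):
  H  [+601.68432 -223.61319 +233.64791]
  H  [-89.86465 +585.09630 +171.96787]
  H  [-0.56978 -0.18130 +1.00000]
B = K⁻¹H; ‖b₁‖=1.088209, ‖b₂‖=1.088209; λ = 2/(‖b₁‖+‖b₂‖) = 0.918941, sign → tz>0 ⇒ λ=+0.918941
r₁ = λ·B[:,0] = (+0.84911,+0.06970,-0.52359); r₂ = λ·B[:,1] = (-0.18227,+0.96903,-0.16660)
r₃ = r₁×r₂ = (+0.49577,+0.23690,+0.83552); SVD([r₁ r₂ r₃]) → R = UVᵀ:
  R  [+0.84911 -0.18227 +0.49577]
  R  [+0.06970 +0.96903 +0.23690]
  R  [-0.52359 -0.16660 +0.83552]
t = (-0.08443, -0.10034, +0.91894) m
tr R = 2.653663; θ = arccos((tr R − 1)/2) = 0.597346 rad = 34.225°
axis k = ((R−Rᵀ)₃₂, (R−Rᵀ)₁₃, (R−Rᵀ)₂₁) / (2 sinθ) = (-0.358706, +0.906177, +0.223993)
rvec = θ·k = (-0.214271, +0.541301, +0.133802)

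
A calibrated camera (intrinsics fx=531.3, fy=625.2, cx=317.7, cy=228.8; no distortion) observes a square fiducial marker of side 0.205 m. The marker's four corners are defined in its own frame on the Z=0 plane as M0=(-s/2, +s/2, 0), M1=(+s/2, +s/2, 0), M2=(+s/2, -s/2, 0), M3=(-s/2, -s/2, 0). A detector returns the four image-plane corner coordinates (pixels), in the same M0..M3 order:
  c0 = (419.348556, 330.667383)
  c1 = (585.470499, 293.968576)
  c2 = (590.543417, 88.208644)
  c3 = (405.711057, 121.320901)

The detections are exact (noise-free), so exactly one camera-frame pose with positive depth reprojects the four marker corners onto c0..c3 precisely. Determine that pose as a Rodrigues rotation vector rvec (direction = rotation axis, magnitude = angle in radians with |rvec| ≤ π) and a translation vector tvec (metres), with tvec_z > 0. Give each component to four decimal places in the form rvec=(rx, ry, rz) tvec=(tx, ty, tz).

rvec=(0.3012, -0.1256, -0.1486) tvec=(0.2043, -0.0142, 0.5892)

Intrinsics K: fx=531.3, fy=625.2, cx=317.7, cy=228.8
Marker side s = 0.205 m; corners in marker frame (Z=0):
  M0 = (-0.1025, +0.1025, 0)
  M1 = (+0.1025, +0.1025, 0)
  M2 = (+0.1025, -0.1025, 0)
  M3 = (-0.1025, -0.1025, 0)
Detected image corners:
  c0 = (419.348556, 330.667383) px
  c1 = (585.470499, 293.968576) px
  c2 = (590.543417, 88.208644) px
  c3 = (405.711057, 121.320901) px
Planar DLT: solve 8×8 A·h = b for H (H[2,2]=1):
  H  [+939.15074 +278.20350 +501.92003]
  H  [-135.05953 +1119.89862 +213.72359]
  H  [+0.17106 +0.51595 +1.00000]
B = K⁻¹H; ‖b₁‖=1.697147, ‖b₂‖=1.697147; λ = 2/(‖b₁‖+‖b₂‖) = 0.589224, sign → tz>0 ⇒ λ=+0.589224
r₁ = λ·B[:,0] = (+0.98127,-0.16418,+0.10080); r₂ = λ·B[:,1] = (+0.12675,+0.94420,+0.30401)
r₃ = r₁×r₂ = (-0.14508,-0.28554,+0.94732); SVD([r₁ r₂ r₃]) → R = UVᵀ:
  R  [+0.98127 +0.12675 -0.14508]
  R  [-0.16418 +0.94420 -0.28554]
  R  [+0.10080 +0.30401 +0.94732]
t = (+0.20430, -0.01421, +0.58922) m
tr R = 2.872789; θ = arccos((tr R − 1)/2) = 0.358585 rad = 20.545°
axis k = ((R−Rᵀ)₃₂, (R−Rᵀ)₁₃, (R−Rᵀ)₂₁) / (2 sinθ) = (+0.839939, -0.350303, -0.414476)
rvec = θ·k = (+0.301190, -0.125613, -0.148625)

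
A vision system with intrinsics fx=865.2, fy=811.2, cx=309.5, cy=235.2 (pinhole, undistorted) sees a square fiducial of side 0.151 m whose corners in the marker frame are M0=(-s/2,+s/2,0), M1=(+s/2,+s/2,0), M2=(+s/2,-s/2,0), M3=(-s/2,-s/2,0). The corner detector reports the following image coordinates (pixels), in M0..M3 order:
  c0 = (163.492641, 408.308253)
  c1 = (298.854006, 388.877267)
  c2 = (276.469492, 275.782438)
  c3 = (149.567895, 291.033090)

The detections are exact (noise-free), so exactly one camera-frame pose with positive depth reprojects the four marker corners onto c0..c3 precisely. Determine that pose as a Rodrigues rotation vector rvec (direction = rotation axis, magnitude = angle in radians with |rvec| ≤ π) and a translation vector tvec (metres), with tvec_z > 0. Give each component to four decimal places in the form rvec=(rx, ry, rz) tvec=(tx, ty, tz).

rvec=(-0.4805, -0.1405, -0.1578) tvec=(-0.0997, 0.1270, 0.9929)

Intrinsics K: fx=865.2, fy=811.2, cx=309.5, cy=235.2
Marker side s = 0.151 m; corners in marker frame (Z=0):
  M0 = (-0.0755, +0.0755, 0)
  M1 = (+0.0755, +0.0755, 0)
  M2 = (+0.0755, -0.0755, 0)
  M3 = (-0.0755, -0.0755, 0)
Detected image corners:
  c0 = (163.492641, 408.308253) px
  c1 = (298.854006, 388.877267) px
  c2 = (276.469492, 275.782438) px
  c3 = (149.567895, 291.033090) px
Planar DLT: solve 8×8 A·h = b for H (H[2,2]=1):
  H  [+905.76287 +20.40314 +222.64042]
  H  [-55.56892 +608.80395 +338.92583]
  H  [+0.17243 -0.45112 +1.00000]
B = K⁻¹H; ‖b₁‖=1.007171, ‖b₂‖=1.007171; λ = 2/(‖b₁‖+‖b₂‖) = 0.992880, sign → tz>0 ⇒ λ=+0.992880
r₁ = λ·B[:,0] = (+0.97819,-0.11765,+0.17120); r₂ = λ·B[:,1] = (+0.18364,+0.87502,-0.44790)
r₃ = r₁×r₂ = (-0.09711,+0.46957,+0.87754); SVD([r₁ r₂ r₃]) → R = UVᵀ:
  R  [+0.97819 +0.18364 -0.09711]
  R  [-0.11765 +0.87502 +0.46957]
  R  [+0.17120 -0.44790 +0.87754]
t = (-0.09968, +0.12696, +0.99288) m
tr R = 2.730742; θ = arccos((tr R − 1)/2) = 0.524906 rad = 30.075°
axis k = ((R−Rᵀ)₃₂, (R−Rᵀ)₁₃, (R−Rᵀ)₂₁) / (2 sinθ) = (-0.915404, -0.267709, -0.300612)
rvec = θ·k = (-0.480501, -0.140522, -0.157793)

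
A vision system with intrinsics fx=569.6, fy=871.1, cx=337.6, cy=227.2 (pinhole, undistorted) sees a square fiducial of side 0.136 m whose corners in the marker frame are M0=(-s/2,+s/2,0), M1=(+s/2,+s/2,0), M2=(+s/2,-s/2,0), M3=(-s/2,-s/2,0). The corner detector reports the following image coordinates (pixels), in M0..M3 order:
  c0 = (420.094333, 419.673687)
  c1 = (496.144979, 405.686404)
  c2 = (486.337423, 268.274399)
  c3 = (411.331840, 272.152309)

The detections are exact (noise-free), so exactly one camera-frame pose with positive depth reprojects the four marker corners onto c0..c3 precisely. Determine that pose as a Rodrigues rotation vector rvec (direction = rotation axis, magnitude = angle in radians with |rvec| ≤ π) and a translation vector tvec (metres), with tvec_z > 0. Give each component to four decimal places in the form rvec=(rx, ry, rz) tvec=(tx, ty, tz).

rvec=(-0.1523, -0.4412, -0.0410) tvec=(0.1722, 0.1089, 0.8375)

Intrinsics K: fx=569.6, fy=871.1, cx=337.6, cy=227.2
Marker side s = 0.136 m; corners in marker frame (Z=0):
  M0 = (-0.0680, +0.0680, 0)
  M1 = (+0.0680, +0.0680, 0)
  M2 = (+0.0680, -0.0680, 0)
  M3 = (-0.0680, -0.0680, 0)
Detected image corners:
  c0 = (420.094333, 419.673687) px
  c1 = (496.144979, 405.686404) px
  c2 = (486.337423, 268.274399) px
  c3 = (411.331840, 272.152309) px
Planar DLT: solve 8×8 A·h = b for H (H[2,2]=1):
  H  [+787.23721 -6.24304 +454.73853]
  H  [+109.36474 +990.04955 +340.49400]
  H  [+0.51144 -0.16461 +1.00000]
B = K⁻¹H; ‖b₁‖=1.194062, ‖b₂‖=1.194062; λ = 2/(‖b₁‖+‖b₂‖) = 0.837477, sign → tz>0 ⇒ λ=+0.837477
r₁ = λ·B[:,0] = (+0.90360,-0.00657,+0.42832); r₂ = λ·B[:,1] = (+0.07253,+0.98779,-0.13786)
r₃ = r₁×r₂ = (-0.42218,+0.15564,+0.89305); SVD([r₁ r₂ r₃]) → R = UVᵀ:
  R  [+0.90360 +0.07253 -0.42218]
  R  [-0.00657 +0.98779 +0.15564]
  R  [+0.42832 -0.13786 +0.89305]
t = (+0.17223, +0.10892, +0.83748) m
tr R = 2.784445; θ = arccos((tr R − 1)/2) = 0.468553 rad = 26.846°
axis k = ((R−Rᵀ)₃₂, (R−Rᵀ)₁₃, (R−Rᵀ)₂₁) / (2 sinθ) = (-0.324957, -0.941665, -0.087580)
rvec = θ·k = (-0.152260, -0.441220, -0.041036)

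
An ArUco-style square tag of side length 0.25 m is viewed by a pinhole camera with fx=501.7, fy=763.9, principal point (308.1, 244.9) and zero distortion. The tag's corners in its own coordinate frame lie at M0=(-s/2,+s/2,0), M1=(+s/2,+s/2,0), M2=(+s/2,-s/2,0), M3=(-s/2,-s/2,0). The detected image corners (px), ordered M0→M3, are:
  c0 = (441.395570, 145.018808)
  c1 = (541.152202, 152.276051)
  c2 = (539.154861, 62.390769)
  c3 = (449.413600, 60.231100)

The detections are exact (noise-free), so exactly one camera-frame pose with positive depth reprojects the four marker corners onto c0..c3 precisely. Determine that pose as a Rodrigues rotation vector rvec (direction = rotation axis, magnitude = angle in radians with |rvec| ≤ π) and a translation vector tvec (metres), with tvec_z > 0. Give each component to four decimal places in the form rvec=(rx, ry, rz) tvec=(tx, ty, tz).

rvec=(-0.6933, 0.2573, 0.1908) tvec=(0.5148, -0.2622, 1.4073)

Intrinsics K: fx=501.7, fy=763.9, cx=308.1, cy=244.9
Marker side s = 0.25 m; corners in marker frame (Z=0):
  M0 = (-0.1250, +0.1250, 0)
  M1 = (+0.1250, +0.1250, 0)
  M2 = (+0.1250, -0.1250, 0)
  M3 = (-0.1250, -0.1250, 0)
Detected image corners:
  c0 = (441.395570, 145.018808) px
  c1 = (541.152202, 152.276051) px
  c2 = (539.154861, 62.390769) px
  c3 = (449.413600, 60.231100) px
Planar DLT: solve 8×8 A·h = b for H (H[2,2]=1):
  H  [+274.28245 -224.21619 +491.61443]
  H  [-3.79203 +303.98948 +102.57286]
  H  [-0.21031 -0.42950 +1.00000]
B = K⁻¹H; ‖b₁‖=0.710579, ‖b₂‖=0.710579; λ = 2/(‖b₁‖+‖b₂‖) = 1.407303, sign → tz>0 ⇒ λ=+1.407303
r₁ = λ·B[:,0] = (+0.95114,+0.08790,-0.29597); r₂ = λ·B[:,1] = (-0.25775,+0.75381,-0.60444)
r₃ = r₁×r₂ = (+0.16998,+0.65119,+0.73963); SVD([r₁ r₂ r₃]) → R = UVᵀ:
  R  [+0.95114 -0.25775 +0.16998]
  R  [+0.08790 +0.75381 +0.65119]
  R  [-0.29597 -0.60444 +0.73963]
t = (+0.51477, -0.26220, +1.40730) m
tr R = 2.444581; θ = arccos((tr R − 1)/2) = 0.763688 rad = 43.756°
axis k = ((R−Rᵀ)₃₂, (R−Rᵀ)₁₃, (R−Rᵀ)₂₁) / (2 sinθ) = (-0.907783, +0.336869, +0.249896)
rvec = θ·k = (-0.693263, +0.257263, +0.190843)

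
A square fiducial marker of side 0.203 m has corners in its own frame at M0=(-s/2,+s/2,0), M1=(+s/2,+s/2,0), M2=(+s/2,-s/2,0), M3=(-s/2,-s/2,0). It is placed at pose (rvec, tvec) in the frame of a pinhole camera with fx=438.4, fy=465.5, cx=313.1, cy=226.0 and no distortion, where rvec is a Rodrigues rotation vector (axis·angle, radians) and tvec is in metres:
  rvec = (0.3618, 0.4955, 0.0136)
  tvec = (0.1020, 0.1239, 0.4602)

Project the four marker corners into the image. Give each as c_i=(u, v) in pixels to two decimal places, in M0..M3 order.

Intrinsics K: fx=438.4, fy=465.5, cx=313.1, cy=226.0
Marker side s = 0.203 m; corners in marker frame (Z=0):
  M0 = (-0.1015, +0.1015, 0)
  M1 = (+0.1015, +0.1015, 0)
  M2 = (+0.1015, -0.1015, 0)
  M3 = (-0.1015, -0.1015, 0)
rvec = (0.3618, 0.4955, 0.0136), |rvec| = θ = 0.61368 rad = 35.161°
Rodrigues: sinθ=0.57588, 1−cosθ=0.18247; R = I + sinθ·[k]× + (1−cosθ)·[k]×²:
    [+0.88095 +0.07410 +0.46736]
    [+0.09962 +0.93649 -0.33625]
    [-0.46260 +0.34278 +0.81762]
t = (0.1020, 0.1239, 0.4602) m
M0: Pc = R·M0+t = (+0.02010, +0.20884, +0.54195); u = 438.4·(+0.02010)/0.54195 + 313.1 = 329.3627, v = 465.5·(+0.20884)/0.54195 + 226.0 = 405.3834
M1: Pc = R·M1+t = (+0.19894, +0.22907, +0.44804); u = 438.4·(+0.19894)/0.44804 + 313.1 = 507.7579, v = 465.5·(+0.22907)/0.44804 + 226.0 = 463.9924
M2: Pc = R·M2+t = (+0.18390, +0.03896, +0.37845); u = 438.4·(+0.18390)/0.37845 + 313.1 = 526.1246, v = 465.5·(+0.03896)/0.37845 + 226.0 = 273.9182
M3: Pc = R·M3+t = (+0.00506, +0.01873, +0.47236); u = 438.4·(+0.00506)/0.47236 + 313.1 = 317.7984, v = 465.5·(+0.01873)/0.47236 + 226.0 = 244.4628

c0=(329.36, 405.38) c1=(507.76, 463.99) c2=(526.12, 273.92) c3=(317.80, 244.46)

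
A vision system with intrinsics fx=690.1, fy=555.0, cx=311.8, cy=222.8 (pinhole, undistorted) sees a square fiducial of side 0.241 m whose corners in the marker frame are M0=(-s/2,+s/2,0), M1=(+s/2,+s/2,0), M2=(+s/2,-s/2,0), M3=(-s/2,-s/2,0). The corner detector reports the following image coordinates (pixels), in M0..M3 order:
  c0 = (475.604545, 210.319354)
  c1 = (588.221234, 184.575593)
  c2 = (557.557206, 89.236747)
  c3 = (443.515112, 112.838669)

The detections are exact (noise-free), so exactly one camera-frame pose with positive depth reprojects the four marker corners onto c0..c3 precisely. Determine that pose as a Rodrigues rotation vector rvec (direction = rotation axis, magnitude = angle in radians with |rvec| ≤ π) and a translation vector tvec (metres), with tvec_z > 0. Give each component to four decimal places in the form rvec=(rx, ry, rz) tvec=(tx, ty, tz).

rvec=(0.0155, -0.1366, -0.2685) tvec=(0.3995, -0.1781, 1.3439)

Intrinsics K: fx=690.1, fy=555.0, cx=311.8, cy=222.8
Marker side s = 0.241 m; corners in marker frame (Z=0):
  M0 = (-0.1205, +0.1205, 0)
  M1 = (+0.1205, +0.1205, 0)
  M2 = (+0.1205, -0.1205, 0)
  M3 = (-0.1205, -0.1205, 0)
Detected image corners:
  c0 = (475.604545, 210.319354) px
  c1 = (588.221234, 184.575593) px
  c2 = (557.557206, 89.236747) px
  c3 = (443.515112, 112.838669) px
Planar DLT: solve 8×8 A·h = b for H (H[2,2]=1):
  H  [+521.11435 +143.01410 +516.94455]
  H  [-87.68159 +403.70427 +149.24074]
  H  [+0.09856 +0.02490 +1.00000]
B = K⁻¹H; ‖b₁‖=0.744104, ‖b₂‖=0.744104; λ = 2/(‖b₁‖+‖b₂‖) = 1.343898, sign → tz>0 ⇒ λ=+1.343898
r₁ = λ·B[:,0] = (+0.95497,-0.26549,+0.13245); r₂ = λ·B[:,1] = (+0.26338,+0.96411,+0.03347)
r₃ = r₁×r₂ = (-0.13658,+0.00293,+0.99062); SVD([r₁ r₂ r₃]) → R = UVᵀ:
  R  [+0.95497 +0.26338 -0.13658]
  R  [-0.26549 +0.96411 +0.00293]
  R  [+0.13245 +0.03347 +0.99062]
t = (+0.39950, -0.17812, +1.34390) m
tr R = 2.909709; θ = arccos((tr R − 1)/2) = 0.301627 rad = 17.282°
axis k = ((R−Rᵀ)₃₂, (R−Rᵀ)₁₃, (R−Rᵀ)₂₁) / (2 sinθ) = (+0.051403, -0.452797, -0.890131)
rvec = θ·k = (+0.015505, -0.136576, -0.268488)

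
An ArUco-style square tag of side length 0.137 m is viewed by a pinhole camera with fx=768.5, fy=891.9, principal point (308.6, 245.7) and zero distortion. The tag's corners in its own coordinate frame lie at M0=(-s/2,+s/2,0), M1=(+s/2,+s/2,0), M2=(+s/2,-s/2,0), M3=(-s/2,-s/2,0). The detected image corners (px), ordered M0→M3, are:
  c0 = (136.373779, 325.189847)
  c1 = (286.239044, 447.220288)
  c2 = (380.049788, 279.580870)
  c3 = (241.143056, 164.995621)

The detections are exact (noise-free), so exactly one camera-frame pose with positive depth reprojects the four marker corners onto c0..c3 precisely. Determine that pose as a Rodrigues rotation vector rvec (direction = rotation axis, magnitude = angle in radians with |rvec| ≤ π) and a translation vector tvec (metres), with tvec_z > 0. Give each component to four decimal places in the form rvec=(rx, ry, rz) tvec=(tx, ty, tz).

rvec=(-0.2985, -0.1240, 0.6077) tvec=(-0.0354, 0.0373, 0.5964)

Intrinsics K: fx=768.5, fy=891.9, cx=308.6, cy=245.7
Marker side s = 0.137 m; corners in marker frame (Z=0):
  M0 = (-0.0685, +0.0685, 0)
  M1 = (+0.0685, +0.0685, 0)
  M2 = (+0.0685, -0.0685, 0)
  M3 = (-0.0685, -0.0685, 0)
Detected image corners:
  c0 = (136.373779, 325.189847) px
  c1 = (286.239044, 447.220288) px
  c2 = (380.049788, 279.580870) px
  c3 = (241.143056, 164.995621) px
Planar DLT: solve 8×8 A·h = b for H (H[2,2]=1):
  H  [+1064.39404 -860.99314 +262.95439]
  H  [+876.47815 +1037.55836 +301.49768]
  H  [+0.04565 -0.52260 +1.00000]
B = K⁻¹H; ‖b₁‖=1.676633, ‖b₂‖=1.676633; λ = 2/(‖b₁‖+‖b₂‖) = 0.596434, sign → tz>0 ⇒ λ=+0.596434
r₁ = λ·B[:,0] = (+0.81514,+0.57862,+0.02723); r₂ = λ·B[:,1] = (-0.54305,+0.77970,-0.31170)
r₃ = r₁×r₂ = (-0.20158,+0.23929,+0.94979); SVD([r₁ r₂ r₃]) → R = UVᵀ:
  R  [+0.81514 -0.54305 -0.20158]
  R  [+0.57862 +0.77970 +0.23929]
  R  [+0.02723 -0.31170 +0.94979]
t = (-0.03543, +0.03731, +0.59643) m
tr R = 2.544639; θ = arccos((tr R − 1)/2) = 0.688312 rad = 39.437°
axis k = ((R−Rᵀ)₃₂, (R−Rᵀ)₁₃, (R−Rᵀ)₂₁) / (2 sinθ) = (-0.433689, -0.180102, +0.882880)
rvec = θ·k = (-0.298513, -0.123966, +0.607697)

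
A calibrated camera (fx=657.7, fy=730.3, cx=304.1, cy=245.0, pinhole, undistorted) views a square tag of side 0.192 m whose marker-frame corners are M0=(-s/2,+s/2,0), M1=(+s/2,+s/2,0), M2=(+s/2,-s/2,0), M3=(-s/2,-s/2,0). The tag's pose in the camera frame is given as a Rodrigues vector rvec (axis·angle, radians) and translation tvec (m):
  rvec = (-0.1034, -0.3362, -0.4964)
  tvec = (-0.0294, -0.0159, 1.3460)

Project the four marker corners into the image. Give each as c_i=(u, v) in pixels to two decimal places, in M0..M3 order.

Intrinsics K: fx=657.7, fy=730.3, cx=304.1, cy=245.0
Marker side s = 0.192 m; corners in marker frame (Z=0):
  M0 = (-0.0960, +0.0960, 0)
  M1 = (+0.0960, +0.0960, 0)
  M2 = (+0.0960, -0.0960, 0)
  M3 = (-0.0960, -0.0960, 0)
rvec = (-0.1034, -0.3362, -0.4964), |rvec| = θ = 0.60839 rad = 34.858°
Rodrigues: sinθ=0.57154, 1−cosθ=0.17943; R = I + sinθ·[k]× + (1−cosθ)·[k]×²:
    [+0.82575 +0.48319 -0.29096]
    [-0.44949 +0.87536 +0.17804]
    [+0.34072 -0.01624 +0.94002]
t = (-0.0294, -0.0159, 1.3460) m
M0: Pc = R·M0+t = (-0.06229, +0.11129, +1.31173); u = 657.7·(-0.06229)/1.31173 + 304.1 = 272.8699, v = 730.3·(+0.11129)/1.31173 + 245.0 = 306.9578
M1: Pc = R·M1+t = (+0.09626, +0.02498, +1.37715); u = 657.7·(+0.09626)/1.37715 + 304.1 = 350.0713, v = 730.3·(+0.02498)/1.37715 + 245.0 = 258.2491
M2: Pc = R·M2+t = (+0.00349, -0.14309, +1.38027); u = 657.7·(+0.00349)/1.38027 + 304.1 = 305.7611, v = 730.3·(-0.14309)/1.38027 + 245.0 = 169.2933
M3: Pc = R·M3+t = (-0.15506, -0.05678, +1.31485); u = 657.7·(-0.15506)/1.31485 + 304.1 = 226.5382, v = 730.3·(-0.05678)/1.31485 + 245.0 = 213.4606

c0=(272.87, 306.96) c1=(350.07, 258.25) c2=(305.76, 169.29) c3=(226.54, 213.46)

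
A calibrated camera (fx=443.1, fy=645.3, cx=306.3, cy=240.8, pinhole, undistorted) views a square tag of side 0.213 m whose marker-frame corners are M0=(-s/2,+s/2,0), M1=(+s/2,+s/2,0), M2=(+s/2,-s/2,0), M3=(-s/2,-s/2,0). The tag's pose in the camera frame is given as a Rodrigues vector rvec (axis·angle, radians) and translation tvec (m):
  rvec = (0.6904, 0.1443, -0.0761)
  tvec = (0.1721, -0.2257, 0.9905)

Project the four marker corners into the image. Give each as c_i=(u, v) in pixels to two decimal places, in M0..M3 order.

c0=(339.09, 155.82) c1=(429.68, 150.15) c2=(435.66, 20.24) c3=(331.95, 31.35)

Intrinsics K: fx=443.1, fy=645.3, cx=306.3, cy=240.8
Marker side s = 0.213 m; corners in marker frame (Z=0):
  M0 = (-0.1065, +0.1065, 0)
  M1 = (+0.1065, +0.1065, 0)
  M2 = (+0.1065, -0.1065, 0)
  M3 = (-0.1065, -0.1065, 0)
rvec = (0.6904, 0.1443, -0.0761), |rvec| = θ = 0.70941 rad = 40.646°
Rodrigues: sinθ=0.65139, 1−cosθ=0.24126; R = I + sinθ·[k]× + (1−cosθ)·[k]×²:
    [+0.98724 +0.11763 +0.10731]
    [-0.02212 +0.76873 -0.63919]
    [-0.15768 +0.62867 +0.76152]
t = (0.1721, -0.2257, 0.9905) m
M0: Pc = R·M0+t = (+0.07949, -0.14148, +1.07425); u = 443.1·(+0.07949)/1.07425 + 306.3 = 339.0863, v = 645.3·(-0.14148)/1.07425 + 240.8 = 155.8159
M1: Pc = R·M1+t = (+0.28977, -0.14619, +1.04066); u = 443.1·(+0.28977)/1.04066 + 306.3 = 429.6802, v = 645.3·(-0.14619)/1.04066 + 240.8 = 150.1518
M2: Pc = R·M2+t = (+0.26471, -0.30992, +0.90675); u = 443.1·(+0.26471)/0.90675 + 306.3 = 435.6565, v = 645.3·(-0.30992)/0.90675 + 240.8 = 20.2389
M3: Pc = R·M3+t = (+0.05443, -0.30521, +0.94034); u = 443.1·(+0.05443)/0.94034 + 306.3 = 331.9484, v = 645.3·(-0.30521)/0.94034 + 240.8 = 31.3498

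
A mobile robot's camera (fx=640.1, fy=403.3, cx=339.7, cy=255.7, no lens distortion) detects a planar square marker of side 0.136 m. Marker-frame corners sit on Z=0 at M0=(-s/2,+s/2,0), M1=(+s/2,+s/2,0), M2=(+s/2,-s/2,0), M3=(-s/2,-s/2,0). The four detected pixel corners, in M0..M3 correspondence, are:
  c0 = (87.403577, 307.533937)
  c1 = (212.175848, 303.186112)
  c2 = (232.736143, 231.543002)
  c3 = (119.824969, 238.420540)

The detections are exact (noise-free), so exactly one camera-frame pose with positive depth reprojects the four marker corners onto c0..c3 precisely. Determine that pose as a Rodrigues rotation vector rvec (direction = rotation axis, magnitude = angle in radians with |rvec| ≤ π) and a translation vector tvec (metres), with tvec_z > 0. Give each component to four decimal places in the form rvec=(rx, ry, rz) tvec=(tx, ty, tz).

rvec=(-0.5757, 0.2385, -0.0116) tvec=(-0.1854, 0.0209, 0.6696)

Intrinsics K: fx=640.1, fy=403.3, cx=339.7, cy=255.7
Marker side s = 0.136 m; corners in marker frame (Z=0):
  M0 = (-0.0680, +0.0680, 0)
  M1 = (+0.0680, +0.0680, 0)
  M2 = (+0.0680, -0.0680, 0)
  M3 = (-0.0680, -0.0680, 0)
Detected image corners:
  c0 = (87.403577, 307.533937) px
  c1 = (212.175848, 303.186112) px
  c2 = (232.736143, 231.543002) px
  c3 = (119.824969, 238.420540) px
Planar DLT: solve 8×8 A·h = b for H (H[2,2]=1):
  H  [+817.85861 -327.35059 +162.43409]
  H  [-130.57635 +299.21652 +268.30227]
  H  [-0.32867 -0.80713 +1.00000]
B = K⁻¹H; ‖b₁‖=1.493322, ‖b₂‖=1.493322; λ = 2/(‖b₁‖+‖b₂‖) = 0.669648, sign → tz>0 ⇒ λ=+0.669648
r₁ = λ·B[:,0] = (+0.97241,-0.07727,-0.22009); r₂ = λ·B[:,1] = (-0.05562,+0.83951,-0.54049)
r₃ = r₁×r₂ = (+0.22653,+0.53782,+0.81205); SVD([r₁ r₂ r₃]) → R = UVᵀ:
  R  [+0.97241 -0.05562 +0.22653]
  R  [-0.07727 +0.83951 +0.53782]
  R  [-0.22009 -0.54049 +0.81205]
t = (-0.18545, +0.02093, +0.66965) m
tr R = 2.623974; θ = arccos((tr R − 1)/2) = 0.623248 rad = 35.709°
axis k = ((R−Rᵀ)₃₂, (R−Rᵀ)₁₃, (R−Rᵀ)₂₁) / (2 sinθ) = (-0.923730, +0.382595, -0.018543)
rvec = θ·k = (-0.575713, +0.238452, -0.011557)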